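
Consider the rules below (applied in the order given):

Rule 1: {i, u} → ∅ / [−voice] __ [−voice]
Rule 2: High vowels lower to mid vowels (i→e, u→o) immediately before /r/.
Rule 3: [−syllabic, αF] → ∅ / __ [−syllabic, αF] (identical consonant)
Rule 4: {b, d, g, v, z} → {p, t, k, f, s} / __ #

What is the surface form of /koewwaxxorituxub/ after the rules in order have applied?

Rule 1 (high vowel syncope): /u/ is a high vowel flanked by voiceless consonants /t/ and /x/, so it deletes. /koewwaxxorituxub/ → koewwaxxoritxub.
Rule 2 (pre-rhotic lowering): no segment meets the environment; /koewwaxxoritxub/ is unchanged.
Rule 3 (degemination): /ww/ is a geminate; the first /w/ deletes. /xx/ is a geminate; the first /x/ deletes. /koewwaxxoritxub/ → koewaxoritxub.
Rule 4 (final devoicing): /b/ is a voiced obstruent in word-final position, so it devoices to [p]. /koewaxoritxub/ → koewaxoritxup.

koewaxoritxup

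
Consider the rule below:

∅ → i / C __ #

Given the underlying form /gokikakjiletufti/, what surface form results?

No segment of /gokikakjiletufti/ meets the structural description of the rule, so the form surfaces unchanged.

gokikakjiletufti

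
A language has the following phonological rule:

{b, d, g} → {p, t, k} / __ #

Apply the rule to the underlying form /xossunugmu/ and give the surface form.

xossunugmu

No segment of /xossunugmu/ meets the structural description of the rule, so the form surfaces unchanged.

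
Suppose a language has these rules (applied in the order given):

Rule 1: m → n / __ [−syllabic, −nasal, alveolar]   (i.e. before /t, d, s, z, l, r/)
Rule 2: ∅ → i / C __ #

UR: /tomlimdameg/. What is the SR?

tonlindamegi

Rule 1 (nasal place assimilation): /m/ precedes the alveolar consonant /l/, so it assimilates in place to [n]. /m/ precedes the alveolar consonant /d/, so it assimilates in place to [n]. /tomlimdameg/ → tonlindameg.
Rule 2 (final i-epenthesis): the form ends in the consonant /g/, so [i] is inserted word-finally. /tonlindameg/ → tonlindamegi.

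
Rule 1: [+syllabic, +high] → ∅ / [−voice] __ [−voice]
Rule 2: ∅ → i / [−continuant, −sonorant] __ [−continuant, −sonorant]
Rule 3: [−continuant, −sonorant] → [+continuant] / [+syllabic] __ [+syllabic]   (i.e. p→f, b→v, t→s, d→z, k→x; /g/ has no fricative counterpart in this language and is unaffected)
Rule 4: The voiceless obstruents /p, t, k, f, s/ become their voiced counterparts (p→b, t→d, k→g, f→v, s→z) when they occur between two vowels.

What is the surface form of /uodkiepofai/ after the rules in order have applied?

uozixievovai

Rule 1 (high vowel syncope): no segment meets the environment; /uodkiepofai/ is unchanged.
Rule 2 (stop-cluster i-epenthesis): /d/ and /k/ form a stop–stop cluster, so [i] is inserted between them. /uodkiepofai/ → uodikiepofai.
Rule 3 (intervocalic spirantization): /d/ is a stop between vowels /o/ and /i/, so it spirantizes to the fricative [z]. /k/ is a stop between vowels /i/ and /i/, so it spirantizes to the fricative [x]. /p/ is a stop between vowels /e/ and /o/, so it spirantizes to the fricative [f]. /uodikiepofai/ → uozixiefofai.
Rule 4 (intervocalic voicing): /f/ is a voiceless obstruent between vowels /e/ and /o/, so it voices to [v]. /f/ is a voiceless obstruent between vowels /o/ and /a/, so it voices to [v]. /uozixiefofai/ → uozixievovai.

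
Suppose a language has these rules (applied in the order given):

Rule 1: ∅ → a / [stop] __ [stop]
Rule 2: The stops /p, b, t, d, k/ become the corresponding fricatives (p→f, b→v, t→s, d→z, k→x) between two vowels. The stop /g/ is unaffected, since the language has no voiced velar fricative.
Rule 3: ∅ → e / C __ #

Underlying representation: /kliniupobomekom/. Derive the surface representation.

kliniufovomexome

Rule 1 (stop-cluster a-epenthesis): no segment meets the environment; /kliniupobomekom/ is unchanged.
Rule 2 (intervocalic spirantization): /p/ is a stop between vowels /u/ and /o/, so it spirantizes to the fricative [f]. /b/ is a stop between vowels /o/ and /o/, so it spirantizes to the fricative [v]. /k/ is a stop between vowels /e/ and /o/, so it spirantizes to the fricative [x]. /kliniupobomekom/ → kliniufovomexom.
Rule 3 (final e-epenthesis): the form ends in the consonant /m/, so [e] is inserted word-finally. /kliniufovomexom/ → kliniufovomexome.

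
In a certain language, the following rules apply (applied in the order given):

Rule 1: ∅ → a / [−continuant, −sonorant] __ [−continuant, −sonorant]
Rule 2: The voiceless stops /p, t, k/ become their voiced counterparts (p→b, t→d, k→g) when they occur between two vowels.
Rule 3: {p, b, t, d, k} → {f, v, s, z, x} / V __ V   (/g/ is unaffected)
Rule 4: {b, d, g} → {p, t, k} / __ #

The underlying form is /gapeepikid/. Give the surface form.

gaveevigit

Rule 1 (stop-cluster a-epenthesis): no segment meets the environment; /gapeepikid/ is unchanged.
Rule 2 (intervocalic voicing): /p/ is a voiceless stop between vowels /a/ and /e/, so it voices to [b]. /p/ is a voiceless stop between vowels /e/ and /i/, so it voices to [b]. /k/ is a voiceless stop between vowels /i/ and /i/, so it voices to [g]. /gapeepikid/ → gabeebigid.
Rule 3 (intervocalic spirantization): /b/ is a stop between vowels /a/ and /e/, so it spirantizes to the fricative [v]. /b/ is a stop between vowels /e/ and /i/, so it spirantizes to the fricative [v]. /gabeebigid/ → gaveevigid.
Rule 4 (final devoicing): /d/ is a voiced stop in word-final position, so it devoices to [t]. /gaveevigid/ → gaveevigit.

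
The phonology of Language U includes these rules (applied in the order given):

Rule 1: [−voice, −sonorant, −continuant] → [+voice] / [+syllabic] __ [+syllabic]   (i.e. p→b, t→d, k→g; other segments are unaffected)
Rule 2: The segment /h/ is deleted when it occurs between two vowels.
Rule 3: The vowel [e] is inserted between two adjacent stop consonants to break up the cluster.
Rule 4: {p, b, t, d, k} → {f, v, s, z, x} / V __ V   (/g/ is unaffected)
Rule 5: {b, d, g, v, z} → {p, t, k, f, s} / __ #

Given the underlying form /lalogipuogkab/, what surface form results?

lalogivuogexap

Rule 1 (intervocalic voicing): /p/ is a voiceless stop between vowels /i/ and /u/, so it voices to [b]. /lalogipuogkab/ → lalogibuogkab.
Rule 2 (intervocalic h-deletion): no segment meets the environment; /lalogibuogkab/ is unchanged.
Rule 3 (stop-cluster e-epenthesis): /g/ and /k/ form a stop–stop cluster, so [e] is inserted between them. /lalogibuogkab/ → lalogibuogekab.
Rule 4 (intervocalic spirantization): /b/ is a stop between vowels /i/ and /u/, so it spirantizes to the fricative [v]. /k/ is a stop between vowels /e/ and /a/, so it spirantizes to the fricative [x]. /lalogibuogekab/ → lalogivuogexab.
Rule 5 (final devoicing): /b/ is a voiced obstruent in word-final position, so it devoices to [p]. /lalogivuogexab/ → lalogivuogexap.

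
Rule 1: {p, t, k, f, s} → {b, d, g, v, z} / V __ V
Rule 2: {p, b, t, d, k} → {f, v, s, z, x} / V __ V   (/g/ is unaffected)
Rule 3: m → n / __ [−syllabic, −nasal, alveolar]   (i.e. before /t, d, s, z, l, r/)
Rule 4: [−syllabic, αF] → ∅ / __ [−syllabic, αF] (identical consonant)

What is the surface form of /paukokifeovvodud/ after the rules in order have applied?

paugogiveovozud

Rule 1 (intervocalic voicing): /k/ is a voiceless obstruent between vowels /u/ and /o/, so it voices to [g]. /k/ is a voiceless obstruent between vowels /o/ and /i/, so it voices to [g]. /f/ is a voiceless obstruent between vowels /i/ and /e/, so it voices to [v]. /paukokifeovvodud/ → paugogiveovvodud.
Rule 2 (intervocalic spirantization): /d/ is a stop between vowels /o/ and /u/, so it spirantizes to the fricative [z]. /paugogiveovvodud/ → paugogiveovvozud.
Rule 3 (nasal place assimilation): no segment meets the environment; /paugogiveovvozud/ is unchanged.
Rule 4 (degemination): /vv/ is a geminate; the first /v/ deletes. /paugogiveovvozud/ → paugogiveovozud.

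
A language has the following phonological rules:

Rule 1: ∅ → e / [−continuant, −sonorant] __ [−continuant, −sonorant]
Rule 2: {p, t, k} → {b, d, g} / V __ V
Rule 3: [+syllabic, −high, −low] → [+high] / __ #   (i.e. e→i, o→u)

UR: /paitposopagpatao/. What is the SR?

paidebosobagebadau

Rule 1 (stop-cluster e-epenthesis): /t/ and /p/ form a stop–stop cluster, so [e] is inserted between them. /g/ and /p/ form a stop–stop cluster, so [e] is inserted between them. /paitposopagpatao/ → paiteposopagepatao.
Rule 2 (intervocalic voicing): /t/ is a voiceless stop between vowels /i/ and /e/, so it voices to [d]. /p/ is a voiceless stop between vowels /e/ and /o/, so it voices to [b]. /p/ is a voiceless stop between vowels /o/ and /a/, so it voices to [b]. /p/ is a voiceless stop between vowels /e/ and /a/, so it voices to [b]. /t/ is a voiceless stop between vowels /a/ and /a/, so it voices to [d]. /paiteposopagepatao/ → paidebosobagebadao.
Rule 3 (final vowel raising): /o/ is a mid vowel in word-final position, so it raises to [u]. /paidebosobagebadao/ → paidebosobagebadau.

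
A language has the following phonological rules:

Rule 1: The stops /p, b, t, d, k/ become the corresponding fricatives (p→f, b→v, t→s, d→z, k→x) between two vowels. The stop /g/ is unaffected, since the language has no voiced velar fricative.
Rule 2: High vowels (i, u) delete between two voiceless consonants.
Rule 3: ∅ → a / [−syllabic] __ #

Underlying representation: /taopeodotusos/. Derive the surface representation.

taofeozossosa

Rule 1 (intervocalic spirantization): /p/ is a stop between vowels /o/ and /e/, so it spirantizes to the fricative [f]. /d/ is a stop between vowels /o/ and /o/, so it spirantizes to the fricative [z]. /t/ is a stop between vowels /o/ and /u/, so it spirantizes to the fricative [s]. /taopeodotusos/ → taofeozosusos.
Rule 2 (high vowel syncope): /u/ is a high vowel flanked by voiceless consonants /s/ and /s/, so it deletes. /taofeozosusos/ → taofeozossos.
Rule 3 (final a-epenthesis): the form ends in the consonant /s/, so [a] is inserted word-finally. /taofeozossos/ → taofeozossosa.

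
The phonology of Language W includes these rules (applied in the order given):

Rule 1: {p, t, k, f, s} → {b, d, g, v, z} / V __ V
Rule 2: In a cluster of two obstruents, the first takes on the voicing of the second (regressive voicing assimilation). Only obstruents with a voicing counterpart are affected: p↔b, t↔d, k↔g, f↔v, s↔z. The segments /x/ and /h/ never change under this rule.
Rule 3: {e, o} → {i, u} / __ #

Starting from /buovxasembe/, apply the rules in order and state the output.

Rule 1 (intervocalic voicing): /s/ is a voiceless obstruent between vowels /a/ and /e/, so it voices to [z]. /buovxasembe/ → buovxazembe.
Rule 2 (regressive voicing assimilation): /v/ precedes the voiceless obstruent /x/, so it devoices to [f] by assimilation. /buovxazembe/ → buofxazembe.
Rule 3 (final vowel raising): /e/ is a mid vowel in word-final position, so it raises to [i]. /buofxazembe/ → buofxazembi.

buofxazembi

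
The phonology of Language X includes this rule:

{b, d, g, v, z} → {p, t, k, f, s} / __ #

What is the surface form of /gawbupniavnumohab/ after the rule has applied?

Scanning /gawbupniavnumohab/: /g/ at position 1 is not in the conditioning environment; /b/ at position 4 is not in the conditioning environment; /v/ at position 10 is not in the conditioning environment; /b/ is a voiced obstruent in word-final position, so it devoices to [p].
Result: [gawbupniavnumohap].

gawbupniavnumohap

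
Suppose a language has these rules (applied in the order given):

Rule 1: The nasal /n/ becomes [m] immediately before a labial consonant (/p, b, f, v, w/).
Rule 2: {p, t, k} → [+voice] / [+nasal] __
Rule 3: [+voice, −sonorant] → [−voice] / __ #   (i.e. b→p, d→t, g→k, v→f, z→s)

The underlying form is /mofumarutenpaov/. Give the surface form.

Rule 1 (nasal place assimilation): /n/ precedes the labial consonant /p/, so it assimilates in place to [m]. /mofumarutenpaov/ → mofumarutempaov.
Rule 2 (post-nasal voicing): /p/ is a voiceless stop immediately after the nasal /m/, so it voices to [b]. /mofumarutempaov/ → mofumarutembaov.
Rule 3 (final devoicing): /v/ is a voiced obstruent in word-final position, so it devoices to [f]. /mofumarutembaov/ → mofumarutembaof.

mofumarutembaof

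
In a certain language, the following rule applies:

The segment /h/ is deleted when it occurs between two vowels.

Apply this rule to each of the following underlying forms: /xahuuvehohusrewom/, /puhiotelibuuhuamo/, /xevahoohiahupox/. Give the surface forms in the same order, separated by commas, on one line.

/xahuuvehohusrewom/: /h/ occurs between vowels /a/ and /u/, so it deletes. /h/ occurs between vowels /e/ and /o/, so it deletes. /h/ occurs between vowels /o/ and /u/, so it deletes. → [xauuveousrewom].
/puhiotelibuuhuamo/: /h/ occurs between vowels /u/ and /i/, so it deletes. /h/ occurs between vowels /u/ and /u/, so it deletes. → [puiotelibuuuamo].
/xevahoohiahupox/: /h/ occurs between vowels /a/ and /o/, so it deletes. /h/ occurs between vowels /o/ and /i/, so it deletes. /h/ occurs between vowels /a/ and /u/, so it deletes. → [xevaooiaupox].

xauuveousrewom, puiotelibuuuamo, xevaooiaupox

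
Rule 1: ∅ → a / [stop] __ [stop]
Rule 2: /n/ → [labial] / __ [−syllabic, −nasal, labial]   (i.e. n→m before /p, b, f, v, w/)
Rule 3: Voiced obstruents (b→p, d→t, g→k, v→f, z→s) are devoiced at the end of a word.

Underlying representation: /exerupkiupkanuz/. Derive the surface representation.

exerupakiupakanus

Rule 1 (stop-cluster a-epenthesis): /p/ and /k/ form a stop–stop cluster, so [a] is inserted between them. /p/ and /k/ form a stop–stop cluster, so [a] is inserted between them. /exerupkiupkanuz/ → exerupakiupakanuz.
Rule 2 (nasal place assimilation): no segment meets the environment; /exerupakiupakanuz/ is unchanged.
Rule 3 (final devoicing): /z/ is a voiced obstruent in word-final position, so it devoices to [s]. /exerupakiupakanuz/ → exerupakiupakanus.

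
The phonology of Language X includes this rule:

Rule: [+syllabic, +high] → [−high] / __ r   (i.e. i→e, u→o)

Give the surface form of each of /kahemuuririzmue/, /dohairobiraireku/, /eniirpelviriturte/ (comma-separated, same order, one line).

kahemuorerizmue, dohaeroberaereku, enierpelveritorte

/kahemuuririzmue/: /u/ is a high vowel immediately before /r/, so it lowers to [o]. /i/ is a high vowel immediately before /r/, so it lowers to [e]. → [kahemuorerizmue].
/dohairobiraireku/: /i/ is a high vowel immediately before /r/, so it lowers to [e]. /i/ is a high vowel immediately before /r/, so it lowers to [e]. /i/ is a high vowel immediately before /r/, so it lowers to [e]. → [dohaeroberaereku].
/eniirpelviriturte/: /i/ is a high vowel immediately before /r/, so it lowers to [e]. /i/ is a high vowel immediately before /r/, so it lowers to [e]. /u/ is a high vowel immediately before /r/, so it lowers to [o]. → [enierpelveritorte].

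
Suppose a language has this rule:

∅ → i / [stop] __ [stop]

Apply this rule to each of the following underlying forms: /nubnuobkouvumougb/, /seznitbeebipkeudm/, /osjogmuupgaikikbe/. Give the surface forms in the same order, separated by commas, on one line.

/nubnuobkouvumougb/: /b/ and /k/ form a stop–stop cluster, so [i] is inserted between them. /g/ and /b/ form a stop–stop cluster, so [i] is inserted between them. → [nubnuobikouvumougib].
/seznitbeebipkeudm/: /t/ and /b/ form a stop–stop cluster, so [i] is inserted between them. /p/ and /k/ form a stop–stop cluster, so [i] is inserted between them. → [seznitibeebipikeudm].
/osjogmuupgaikikbe/: /p/ and /g/ form a stop–stop cluster, so [i] is inserted between them. /k/ and /b/ form a stop–stop cluster, so [i] is inserted between them. → [osjogmuupigaikikibe].

nubnuobikouvumougib, seznitibeebipikeudm, osjogmuupigaikikibe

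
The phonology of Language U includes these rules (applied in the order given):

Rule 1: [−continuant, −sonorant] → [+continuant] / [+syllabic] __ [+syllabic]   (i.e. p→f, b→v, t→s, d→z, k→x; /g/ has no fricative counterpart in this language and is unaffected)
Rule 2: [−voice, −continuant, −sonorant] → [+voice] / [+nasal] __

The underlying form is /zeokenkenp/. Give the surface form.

Rule 1 (intervocalic spirantization): /k/ is a stop between vowels /o/ and /e/, so it spirantizes to the fricative [x]. /zeokenkenp/ → zeoxenkenp.
Rule 2 (post-nasal voicing): /k/ is a voiceless stop immediately after the nasal /n/, so it voices to [g]. /p/ is a voiceless stop immediately after the nasal /n/, so it voices to [b]. /zeoxenkenp/ → zeoxengenb.

zeoxengenb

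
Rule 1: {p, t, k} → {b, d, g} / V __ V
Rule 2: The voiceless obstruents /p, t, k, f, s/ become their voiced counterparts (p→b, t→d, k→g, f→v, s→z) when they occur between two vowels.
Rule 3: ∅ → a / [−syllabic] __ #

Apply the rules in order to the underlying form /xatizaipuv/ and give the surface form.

xadizaibuva

Rule 1 (intervocalic voicing): /t/ is a voiceless stop between vowels /a/ and /i/, so it voices to [d]. /p/ is a voiceless stop between vowels /i/ and /u/, so it voices to [b]. /xatizaipuv/ → xadizaibuv.
Rule 2 (intervocalic voicing): no segment meets the environment; /xadizaibuv/ is unchanged.
Rule 3 (final a-epenthesis): the form ends in the consonant /v/, so [a] is inserted word-finally. /xadizaibuv/ → xadizaibuva.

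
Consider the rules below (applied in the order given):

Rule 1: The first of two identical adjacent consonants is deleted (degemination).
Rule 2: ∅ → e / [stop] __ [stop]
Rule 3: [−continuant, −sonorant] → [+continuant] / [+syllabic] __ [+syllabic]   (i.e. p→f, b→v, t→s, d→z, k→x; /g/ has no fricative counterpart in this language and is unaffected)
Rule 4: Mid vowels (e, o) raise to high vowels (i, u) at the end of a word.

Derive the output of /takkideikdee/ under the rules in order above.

Rule 1 (degemination): /kk/ is a geminate; the first /k/ deletes. /takkideikdee/ → takideikdee.
Rule 2 (stop-cluster e-epenthesis): /k/ and /d/ form a stop–stop cluster, so [e] is inserted between them. /takideikdee/ → takideikedee.
Rule 3 (intervocalic spirantization): /k/ is a stop between vowels /a/ and /i/, so it spirantizes to the fricative [x]. /d/ is a stop between vowels /i/ and /e/, so it spirantizes to the fricative [z]. /k/ is a stop between vowels /i/ and /e/, so it spirantizes to the fricative [x]. /d/ is a stop between vowels /e/ and /e/, so it spirantizes to the fricative [z]. /takideikedee/ → taxizeixezee.
Rule 4 (final vowel raising): /e/ is a mid vowel in word-final position, so it raises to [i]. /taxizeixezee/ → taxizeixezei.

taxizeixezei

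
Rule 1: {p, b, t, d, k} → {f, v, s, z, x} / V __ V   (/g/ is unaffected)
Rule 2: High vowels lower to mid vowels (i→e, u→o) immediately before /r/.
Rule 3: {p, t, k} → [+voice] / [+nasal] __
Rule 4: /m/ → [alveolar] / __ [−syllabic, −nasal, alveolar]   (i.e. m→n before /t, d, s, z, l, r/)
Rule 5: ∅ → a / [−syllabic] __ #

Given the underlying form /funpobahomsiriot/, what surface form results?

Rule 1 (intervocalic spirantization): /b/ is a stop between vowels /o/ and /a/, so it spirantizes to the fricative [v]. /funpobahomsiriot/ → funpovahomsiriot.
Rule 2 (pre-rhotic lowering): /i/ is a high vowel immediately before /r/, so it lowers to [e]. /funpovahomsiriot/ → funpovahomseriot.
Rule 3 (post-nasal voicing): /p/ is a voiceless stop immediately after the nasal /n/, so it voices to [b]. /funpovahomseriot/ → funbovahomseriot.
Rule 4 (nasal place assimilation): /m/ precedes the alveolar consonant /s/, so it assimilates in place to [n]. /funbovahomseriot/ → funbovahonseriot.
Rule 5 (final a-epenthesis): the form ends in the consonant /t/, so [a] is inserted word-finally. /funbovahonseriot/ → funbovahonseriota.

funbovahonseriota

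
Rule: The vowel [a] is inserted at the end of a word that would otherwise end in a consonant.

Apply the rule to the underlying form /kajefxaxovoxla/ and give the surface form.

kajefxaxovoxla

No segment of /kajefxaxovoxla/ meets the structural description of the rule, so the form surfaces unchanged.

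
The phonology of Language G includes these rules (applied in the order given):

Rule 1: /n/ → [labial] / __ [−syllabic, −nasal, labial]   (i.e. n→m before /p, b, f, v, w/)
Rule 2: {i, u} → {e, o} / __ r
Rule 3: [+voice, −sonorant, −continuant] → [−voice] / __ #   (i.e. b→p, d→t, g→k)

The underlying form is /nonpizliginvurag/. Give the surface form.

Rule 1 (nasal place assimilation): /n/ precedes the labial consonant /p/, so it assimilates in place to [m]. /n/ precedes the labial consonant /v/, so it assimilates in place to [m]. /nonpizliginvurag/ → nompizligimvurag.
Rule 2 (pre-rhotic lowering): /u/ is a high vowel immediately before /r/, so it lowers to [o]. /nompizligimvurag/ → nompizligimvorag.
Rule 3 (final devoicing): /g/ is a voiced stop in word-final position, so it devoices to [k]. /nompizligimvorag/ → nompizligimvorak.

nompizligimvorak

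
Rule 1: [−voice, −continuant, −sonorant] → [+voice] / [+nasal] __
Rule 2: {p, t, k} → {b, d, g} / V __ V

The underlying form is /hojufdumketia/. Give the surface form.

Rule 1 (post-nasal voicing): /k/ is a voiceless stop immediately after the nasal /m/, so it voices to [g]. /hojufdumketia/ → hojufdumgetia.
Rule 2 (intervocalic voicing): /t/ is a voiceless stop between vowels /e/ and /i/, so it voices to [d]. /hojufdumgetia/ → hojufdumgedia.

hojufdumgedia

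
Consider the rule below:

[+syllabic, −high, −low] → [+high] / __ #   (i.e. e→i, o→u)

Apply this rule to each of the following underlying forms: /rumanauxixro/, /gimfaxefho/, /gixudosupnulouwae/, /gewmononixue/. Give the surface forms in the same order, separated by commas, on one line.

rumanauxixru, gimfaxefhu, gixudosupnulouwai, gewmononixui

/rumanauxixro/: /o/ is a mid vowel in word-final position, so it raises to [u]. → [rumanauxixru].
/gimfaxefho/: /o/ is a mid vowel in word-final position, so it raises to [u]. → [gimfaxefhu].
/gixudosupnulouwae/: /e/ is a mid vowel in word-final position, so it raises to [i]. → [gixudosupnulouwai].
/gewmononixue/: /e/ is a mid vowel in word-final position, so it raises to [i]. → [gewmononixui].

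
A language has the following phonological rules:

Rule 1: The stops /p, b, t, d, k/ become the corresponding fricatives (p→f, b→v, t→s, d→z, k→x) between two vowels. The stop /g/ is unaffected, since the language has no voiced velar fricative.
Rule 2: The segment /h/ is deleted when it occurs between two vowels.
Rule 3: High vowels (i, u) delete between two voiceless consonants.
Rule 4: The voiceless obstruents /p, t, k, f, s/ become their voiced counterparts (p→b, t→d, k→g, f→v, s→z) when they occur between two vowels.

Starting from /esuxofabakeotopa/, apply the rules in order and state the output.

Rule 1 (intervocalic spirantization): /b/ is a stop between vowels /a/ and /a/, so it spirantizes to the fricative [v]. /k/ is a stop between vowels /a/ and /e/, so it spirantizes to the fricative [x]. /t/ is a stop between vowels /o/ and /o/, so it spirantizes to the fricative [s]. /p/ is a stop between vowels /o/ and /a/, so it spirantizes to the fricative [f]. /esuxofabakeotopa/ → esuxofavaxeosofa.
Rule 2 (intervocalic h-deletion): no segment meets the environment; /esuxofavaxeosofa/ is unchanged.
Rule 3 (high vowel syncope): /u/ is a high vowel flanked by voiceless consonants /s/ and /x/, so it deletes. /esuxofavaxeosofa/ → esxofavaxeosofa.
Rule 4 (intervocalic voicing): /f/ is a voiceless obstruent between vowels /o/ and /a/, so it voices to [v]. /s/ is a voiceless obstruent between vowels /o/ and /o/, so it voices to [z]. /f/ is a voiceless obstruent between vowels /o/ and /a/, so it voices to [v]. /esxofavaxeosofa/ → esxovavaxeozova.

esxovavaxeozova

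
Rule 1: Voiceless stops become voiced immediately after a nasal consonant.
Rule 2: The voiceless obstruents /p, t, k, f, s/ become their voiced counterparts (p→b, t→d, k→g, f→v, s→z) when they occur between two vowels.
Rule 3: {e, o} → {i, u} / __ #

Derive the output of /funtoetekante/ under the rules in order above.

Rule 1 (post-nasal voicing): /t/ is a voiceless stop immediately after the nasal /n/, so it voices to [d]. /t/ is a voiceless stop immediately after the nasal /n/, so it voices to [d]. /funtoetekante/ → fundoetekande.
Rule 2 (intervocalic voicing): /t/ is a voiceless obstruent between vowels /e/ and /e/, so it voices to [d]. /k/ is a voiceless obstruent between vowels /e/ and /a/, so it voices to [g]. /fundoetekande/ → fundoedegande.
Rule 3 (final vowel raising): /e/ is a mid vowel in word-final position, so it raises to [i]. /fundoedegande/ → fundoedegandi.

fundoedegandi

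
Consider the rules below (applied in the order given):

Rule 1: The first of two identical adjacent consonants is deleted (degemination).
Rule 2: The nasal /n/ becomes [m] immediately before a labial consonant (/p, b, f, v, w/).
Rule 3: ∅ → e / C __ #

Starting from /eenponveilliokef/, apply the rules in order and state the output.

eempomveiliokefe

Rule 1 (degemination): /ll/ is a geminate; the first /l/ deletes. /eenponveilliokef/ → eenponveiliokef.
Rule 2 (nasal place assimilation): /n/ precedes the labial consonant /p/, so it assimilates in place to [m]. /n/ precedes the labial consonant /v/, so it assimilates in place to [m]. /eenponveiliokef/ → eempomveiliokef.
Rule 3 (final e-epenthesis): the form ends in the consonant /f/, so [e] is inserted word-finally. /eempomveiliokef/ → eempomveiliokefe.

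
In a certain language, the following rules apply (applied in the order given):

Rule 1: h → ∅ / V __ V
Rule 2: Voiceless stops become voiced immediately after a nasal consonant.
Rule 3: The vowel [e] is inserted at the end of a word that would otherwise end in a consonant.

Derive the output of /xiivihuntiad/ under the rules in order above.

Rule 1 (intervocalic h-deletion): /h/ occurs between vowels /i/ and /u/, so it deletes. /xiivihuntiad/ → xiiviuntiad.
Rule 2 (post-nasal voicing): /t/ is a voiceless stop immediately after the nasal /n/, so it voices to [d]. /xiiviuntiad/ → xiiviundiad.
Rule 3 (final e-epenthesis): the form ends in the consonant /d/, so [e] is inserted word-finally. /xiiviundiad/ → xiiviundiade.

xiiviundiade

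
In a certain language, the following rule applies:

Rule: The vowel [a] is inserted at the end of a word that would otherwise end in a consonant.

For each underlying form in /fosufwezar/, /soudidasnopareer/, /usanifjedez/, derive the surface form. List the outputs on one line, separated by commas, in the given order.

fosufwezara, soudidasnopareera, usanifjedeza

/fosufwezar/: the form ends in the consonant /r/, so [a] is inserted word-finally. → [fosufwezara].
/soudidasnopareer/: the form ends in the consonant /r/, so [a] is inserted word-finally. → [soudidasnopareera].
/usanifjedez/: the form ends in the consonant /z/, so [a] is inserted word-finally. → [usanifjedeza].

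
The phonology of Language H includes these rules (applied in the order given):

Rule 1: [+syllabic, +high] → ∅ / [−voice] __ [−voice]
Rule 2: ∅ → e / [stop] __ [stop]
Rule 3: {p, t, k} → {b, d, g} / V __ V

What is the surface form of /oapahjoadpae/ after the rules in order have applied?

Rule 1 (high vowel syncope): no segment meets the environment; /oapahjoadpae/ is unchanged.
Rule 2 (stop-cluster e-epenthesis): /d/ and /p/ form a stop–stop cluster, so [e] is inserted between them. /oapahjoadpae/ → oapahjoadepae.
Rule 3 (intervocalic voicing): /p/ is a voiceless stop between vowels /a/ and /a/, so it voices to [b]. /p/ is a voiceless stop between vowels /e/ and /a/, so it voices to [b]. /oapahjoadepae/ → oabahjoadebae.

oabahjoadebae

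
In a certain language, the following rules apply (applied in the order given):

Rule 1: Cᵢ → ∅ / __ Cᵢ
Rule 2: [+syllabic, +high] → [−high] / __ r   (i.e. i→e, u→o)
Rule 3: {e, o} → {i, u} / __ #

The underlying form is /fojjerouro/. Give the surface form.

Rule 1 (degemination): /jj/ is a geminate; the first /j/ deletes. /fojjerouro/ → fojerouro.
Rule 2 (pre-rhotic lowering): /u/ is a high vowel immediately before /r/, so it lowers to [o]. /fojerouro/ → fojerooro.
Rule 3 (final vowel raising): /o/ is a mid vowel in word-final position, so it raises to [u]. /fojerooro/ → fojerooru.

fojerooru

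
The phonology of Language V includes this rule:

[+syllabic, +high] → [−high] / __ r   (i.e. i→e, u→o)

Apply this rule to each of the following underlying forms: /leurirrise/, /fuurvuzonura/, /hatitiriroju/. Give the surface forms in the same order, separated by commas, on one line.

/leurirrise/: /u/ is a high vowel immediately before /r/, so it lowers to [o]. /i/ is a high vowel immediately before /r/, so it lowers to [e]. → [leorerrise].
/fuurvuzonura/: /u/ is a high vowel immediately before /r/, so it lowers to [o]. /u/ is a high vowel immediately before /r/, so it lowers to [o]. → [fuorvuzonora].
/hatitiriroju/: /i/ is a high vowel immediately before /r/, so it lowers to [e]. /i/ is a high vowel immediately before /r/, so it lowers to [e]. → [hatitereroju].

leorerrise, fuorvuzonora, hatitereroju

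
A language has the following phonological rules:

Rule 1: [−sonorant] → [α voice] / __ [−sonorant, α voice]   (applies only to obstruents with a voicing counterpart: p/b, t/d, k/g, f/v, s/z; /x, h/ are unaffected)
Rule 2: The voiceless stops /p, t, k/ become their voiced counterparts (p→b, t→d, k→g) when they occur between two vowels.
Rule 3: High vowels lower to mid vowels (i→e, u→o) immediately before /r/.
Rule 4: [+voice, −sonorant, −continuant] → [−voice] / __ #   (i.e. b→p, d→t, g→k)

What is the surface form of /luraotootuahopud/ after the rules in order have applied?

loraodooduahobut

Rule 1 (regressive voicing assimilation): no segment meets the environment; /luraotootuahopud/ is unchanged.
Rule 2 (intervocalic voicing): /t/ is a voiceless stop between vowels /o/ and /o/, so it voices to [d]. /t/ is a voiceless stop between vowels /o/ and /u/, so it voices to [d]. /p/ is a voiceless stop between vowels /o/ and /u/, so it voices to [b]. /luraotootuahopud/ → luraodooduahobud.
Rule 3 (pre-rhotic lowering): /u/ is a high vowel immediately before /r/, so it lowers to [o]. /luraodooduahobud/ → loraodooduahobud.
Rule 4 (final devoicing): /d/ is a voiced stop in word-final position, so it devoices to [t]. /loraodooduahobud/ → loraodooduahobut.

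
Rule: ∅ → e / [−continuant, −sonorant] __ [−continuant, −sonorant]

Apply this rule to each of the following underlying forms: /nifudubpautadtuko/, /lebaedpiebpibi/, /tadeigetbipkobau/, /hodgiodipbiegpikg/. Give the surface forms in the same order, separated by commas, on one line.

/nifudubpautadtuko/: /b/ and /p/ form a stop–stop cluster, so [e] is inserted between them. /d/ and /t/ form a stop–stop cluster, so [e] is inserted between them. → [nifudubepautadetuko].
/lebaedpiebpibi/: /d/ and /p/ form a stop–stop cluster, so [e] is inserted between them. /b/ and /p/ form a stop–stop cluster, so [e] is inserted between them. → [lebaedepiebepibi].
/tadeigetbipkobau/: /t/ and /b/ form a stop–stop cluster, so [e] is inserted between them. /p/ and /k/ form a stop–stop cluster, so [e] is inserted between them. → [tadeigetebipekobau].
/hodgiodipbiegpikg/: /d/ and /g/ form a stop–stop cluster, so [e] is inserted between them. /p/ and /b/ form a stop–stop cluster, so [e] is inserted between them. /g/ and /p/ form a stop–stop cluster, so [e] is inserted between them. /k/ and /g/ form a stop–stop cluster, so [e] is inserted between them. → [hodegiodipebiegepikeg].

nifudubepautadetuko, lebaedepiebepibi, tadeigetebipekobau, hodegiodipebiegepikeg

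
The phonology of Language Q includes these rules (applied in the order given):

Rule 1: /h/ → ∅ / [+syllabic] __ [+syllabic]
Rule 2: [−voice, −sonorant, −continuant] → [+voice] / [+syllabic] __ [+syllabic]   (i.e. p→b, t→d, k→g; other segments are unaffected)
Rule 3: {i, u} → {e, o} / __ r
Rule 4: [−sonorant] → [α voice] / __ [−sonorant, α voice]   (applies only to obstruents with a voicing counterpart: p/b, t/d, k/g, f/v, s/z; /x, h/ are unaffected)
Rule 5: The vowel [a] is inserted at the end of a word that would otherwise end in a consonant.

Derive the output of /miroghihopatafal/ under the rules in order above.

Rule 1 (intervocalic h-deletion): /h/ occurs between vowels /i/ and /o/, so it deletes. /miroghihopatafal/ → miroghiopatafal.
Rule 2 (intervocalic voicing): /p/ is a voiceless stop between vowels /o/ and /a/, so it voices to [b]. /t/ is a voiceless stop between vowels /a/ and /a/, so it voices to [d]. /miroghiopatafal/ → miroghiobadafal.
Rule 3 (pre-rhotic lowering): /i/ is a high vowel immediately before /r/, so it lowers to [e]. /miroghiobadafal/ → meroghiobadafal.
Rule 4 (regressive voicing assimilation): /g/ precedes the voiceless obstruent /h/, so it devoices to [k] by assimilation. /meroghiobadafal/ → merokhiobadafal.
Rule 5 (final a-epenthesis): the form ends in the consonant /l/, so [a] is inserted word-finally. /merokhiobadafal/ → merokhiobadafala.

merokhiobadafala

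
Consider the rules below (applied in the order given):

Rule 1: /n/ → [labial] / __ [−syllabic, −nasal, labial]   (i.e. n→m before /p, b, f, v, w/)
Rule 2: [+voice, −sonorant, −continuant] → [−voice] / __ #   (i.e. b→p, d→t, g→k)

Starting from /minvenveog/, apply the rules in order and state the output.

Rule 1 (nasal place assimilation): /n/ precedes the labial consonant /v/, so it assimilates in place to [m]. /n/ precedes the labial consonant /v/, so it assimilates in place to [m]. /minvenveog/ → mimvemveog.
Rule 2 (final devoicing): /g/ is a voiced stop in word-final position, so it devoices to [k]. /mimvemveog/ → mimvemveok.

mimvemveok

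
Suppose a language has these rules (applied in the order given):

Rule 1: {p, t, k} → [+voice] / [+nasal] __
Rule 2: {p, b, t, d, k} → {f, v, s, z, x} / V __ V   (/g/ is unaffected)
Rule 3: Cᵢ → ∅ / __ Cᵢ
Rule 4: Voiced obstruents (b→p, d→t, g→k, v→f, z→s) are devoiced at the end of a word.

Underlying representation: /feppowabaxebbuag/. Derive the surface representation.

Rule 1 (post-nasal voicing): no segment meets the environment; /feppowabaxebbuag/ is unchanged.
Rule 2 (intervocalic spirantization): /b/ is a stop between vowels /a/ and /a/, so it spirantizes to the fricative [v]. /feppowabaxebbuag/ → feppowavaxebbuag.
Rule 3 (degemination): /pp/ is a geminate; the first /p/ deletes. /bb/ is a geminate; the first /b/ deletes. /feppowavaxebbuag/ → fepowavaxebuag.
Rule 4 (final devoicing): /g/ is a voiced obstruent in word-final position, so it devoices to [k]. /fepowavaxebuag/ → fepowavaxebuak.

fepowavaxebuak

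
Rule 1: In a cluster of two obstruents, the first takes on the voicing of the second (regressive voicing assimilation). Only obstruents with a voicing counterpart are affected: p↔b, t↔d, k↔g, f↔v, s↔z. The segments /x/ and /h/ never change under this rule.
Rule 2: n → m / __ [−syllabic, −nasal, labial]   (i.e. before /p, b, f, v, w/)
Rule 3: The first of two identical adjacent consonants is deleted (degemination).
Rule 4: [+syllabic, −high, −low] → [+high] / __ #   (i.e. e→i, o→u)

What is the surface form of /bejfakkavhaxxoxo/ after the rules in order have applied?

bejfakafhaxoxu

Rule 1 (regressive voicing assimilation): /v/ precedes the voiceless obstruent /h/, so it devoices to [f] by assimilation. /bejfakkavhaxxoxo/ → bejfakkafhaxxoxo.
Rule 2 (nasal place assimilation): no segment meets the environment; /bejfakkafhaxxoxo/ is unchanged.
Rule 3 (degemination): /kk/ is a geminate; the first /k/ deletes. /xx/ is a geminate; the first /x/ deletes. /bejfakkafhaxxoxo/ → bejfakafhaxoxo.
Rule 4 (final vowel raising): /o/ is a mid vowel in word-final position, so it raises to [u]. /bejfakafhaxoxo/ → bejfakafhaxoxu.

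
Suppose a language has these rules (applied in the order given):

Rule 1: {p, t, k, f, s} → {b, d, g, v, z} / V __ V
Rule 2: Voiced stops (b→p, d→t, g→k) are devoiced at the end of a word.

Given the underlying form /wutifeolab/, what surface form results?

Rule 1 (intervocalic voicing): /t/ is a voiceless obstruent between vowels /u/ and /i/, so it voices to [d]. /f/ is a voiceless obstruent between vowels /i/ and /e/, so it voices to [v]. /wutifeolab/ → wudiveolab.
Rule 2 (final devoicing): /b/ is a voiced stop in word-final position, so it devoices to [p]. /wudiveolab/ → wudiveolap.

wudiveolap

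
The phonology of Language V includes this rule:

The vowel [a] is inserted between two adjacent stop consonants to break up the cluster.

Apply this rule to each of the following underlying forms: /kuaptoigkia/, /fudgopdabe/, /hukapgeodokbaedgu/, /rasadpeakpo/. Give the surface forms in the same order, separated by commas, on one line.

/kuaptoigkia/: /p/ and /t/ form a stop–stop cluster, so [a] is inserted between them. /g/ and /k/ form a stop–stop cluster, so [a] is inserted between them. → [kuapatoigakia].
/fudgopdabe/: /d/ and /g/ form a stop–stop cluster, so [a] is inserted between them. /p/ and /d/ form a stop–stop cluster, so [a] is inserted between them. → [fudagopadabe].
/hukapgeodokbaedgu/: /p/ and /g/ form a stop–stop cluster, so [a] is inserted between them. /k/ and /b/ form a stop–stop cluster, so [a] is inserted between them. /d/ and /g/ form a stop–stop cluster, so [a] is inserted between them. → [hukapageodokabaedagu].
/rasadpeakpo/: /d/ and /p/ form a stop–stop cluster, so [a] is inserted between them. /k/ and /p/ form a stop–stop cluster, so [a] is inserted between them. → [rasadapeakapo].

kuapatoigakia, fudagopadabe, hukapageodokabaedagu, rasadapeakapo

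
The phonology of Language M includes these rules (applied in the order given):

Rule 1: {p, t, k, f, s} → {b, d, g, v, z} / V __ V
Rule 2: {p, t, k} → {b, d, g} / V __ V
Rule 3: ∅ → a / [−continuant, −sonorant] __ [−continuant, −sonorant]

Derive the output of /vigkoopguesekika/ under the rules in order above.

vigakoopaguezegiga

Rule 1 (intervocalic voicing): /s/ is a voiceless obstruent between vowels /e/ and /e/, so it voices to [z]. /k/ is a voiceless obstruent between vowels /e/ and /i/, so it voices to [g]. /k/ is a voiceless obstruent between vowels /i/ and /a/, so it voices to [g]. /vigkoopguesekika/ → vigkoopguezegiga.
Rule 2 (intervocalic voicing): no segment meets the environment; /vigkoopguezegiga/ is unchanged.
Rule 3 (stop-cluster a-epenthesis): /g/ and /k/ form a stop–stop cluster, so [a] is inserted between them. /p/ and /g/ form a stop–stop cluster, so [a] is inserted between them. /vigkoopguezegiga/ → vigakoopaguezegiga.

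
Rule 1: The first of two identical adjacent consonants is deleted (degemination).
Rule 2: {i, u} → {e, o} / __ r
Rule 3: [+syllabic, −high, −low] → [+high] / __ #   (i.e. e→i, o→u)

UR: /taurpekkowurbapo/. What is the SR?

taorpekoworbapu

Rule 1 (degemination): /kk/ is a geminate; the first /k/ deletes. /taurpekkowurbapo/ → taurpekowurbapo.
Rule 2 (pre-rhotic lowering): /u/ is a high vowel immediately before /r/, so it lowers to [o]. /u/ is a high vowel immediately before /r/, so it lowers to [o]. /taurpekowurbapo/ → taorpekoworbapo.
Rule 3 (final vowel raising): /o/ is a mid vowel in word-final position, so it raises to [u]. /taorpekoworbapo/ → taorpekoworbapu.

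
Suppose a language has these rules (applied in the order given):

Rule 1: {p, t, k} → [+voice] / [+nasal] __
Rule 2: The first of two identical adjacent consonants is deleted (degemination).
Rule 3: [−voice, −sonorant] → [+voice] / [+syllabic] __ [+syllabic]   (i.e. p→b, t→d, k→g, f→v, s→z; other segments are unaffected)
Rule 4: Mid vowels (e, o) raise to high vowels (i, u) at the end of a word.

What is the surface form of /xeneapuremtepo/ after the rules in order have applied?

xeneaburemdebu

Rule 1 (post-nasal voicing): /t/ is a voiceless stop immediately after the nasal /m/, so it voices to [d]. /xeneapuremtepo/ → xeneapuremdepo.
Rule 2 (degemination): no segment meets the environment; /xeneapuremdepo/ is unchanged.
Rule 3 (intervocalic voicing): /p/ is a voiceless obstruent between vowels /a/ and /u/, so it voices to [b]. /p/ is a voiceless obstruent between vowels /e/ and /o/, so it voices to [b]. /xeneapuremdepo/ → xeneaburemdebo.
Rule 4 (final vowel raising): /o/ is a mid vowel in word-final position, so it raises to [u]. /xeneaburemdebo/ → xeneaburemdebu.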